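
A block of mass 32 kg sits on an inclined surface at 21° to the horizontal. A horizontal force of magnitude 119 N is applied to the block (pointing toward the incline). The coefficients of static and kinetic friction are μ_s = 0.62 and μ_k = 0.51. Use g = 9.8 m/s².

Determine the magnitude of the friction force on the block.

f ≈ 1.29 N (up the incline)

Normal direction: N = m g cos θ + P sin θ = 335.4 N.
Parallel to the incline: P cos θ − m g sin θ = 111.1 − 112.4 = -1.288 N; the friction needed to balance this is 1.288 N acting up the slope.
Maximum static friction: μ_s N = 0.62 × 335.4 = 208 N.
|f_req| = 1.288 ≤ 208 N → the block is in equilibrium; friction equals the required value.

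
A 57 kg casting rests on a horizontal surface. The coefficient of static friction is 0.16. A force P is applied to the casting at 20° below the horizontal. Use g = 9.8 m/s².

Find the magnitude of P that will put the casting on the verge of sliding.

P ≈ 101 N

N = m g + P sin α (the push presses the casting into the horizontal surface).
At impending slip, P cos α = μ_s N = μ_s (m g + P sin α).
Solving: P (cos α − μ_s sin α) = μ_s m g → P = 0.16×559/(cos 20° − 0.16 sin 20°) = 89.4/0.885 = 101 N.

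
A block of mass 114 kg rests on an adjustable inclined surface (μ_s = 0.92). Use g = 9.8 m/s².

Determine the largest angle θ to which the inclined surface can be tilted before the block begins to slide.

At the slip threshold, m g sin θ = μ_s · m g cos θ, so tan θ = μ_s.
θ_max = arctan(0.92) = 42.6°.

θ_max ≈ 42.6°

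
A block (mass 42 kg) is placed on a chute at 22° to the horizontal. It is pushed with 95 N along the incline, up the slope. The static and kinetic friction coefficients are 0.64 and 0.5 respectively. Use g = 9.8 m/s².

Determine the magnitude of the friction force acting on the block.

f ≈ 59.2 N (up the incline)

Normal force: N = m g cos θ = 42 × 9.8 × cos 22° = 381.6 N.
For equilibrium along the incline the friction force must supply f = m g sin θ − P = 154.2 − 95 = 59.19 N (positive meaning up-slope).
Maximum static friction available: μ_s N = 0.64 × 381.6 = 244.2 N.
Since |59.19| ≤ 244.2 N, static friction is sufficient; f equals the required value, not μ_s N.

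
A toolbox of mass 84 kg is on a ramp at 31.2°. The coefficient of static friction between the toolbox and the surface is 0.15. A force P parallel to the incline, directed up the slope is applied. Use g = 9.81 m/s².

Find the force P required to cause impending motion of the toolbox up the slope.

P ≈ 533 N

At impending motion up the slope, friction acts down-slope at its limit: f = μ_s N.
P is parallel to the surface, so N = m g cos θ = 705 N.
Along the incline: P = m g sin θ + μ_s N = 427 + 0.15×705 = 533 N.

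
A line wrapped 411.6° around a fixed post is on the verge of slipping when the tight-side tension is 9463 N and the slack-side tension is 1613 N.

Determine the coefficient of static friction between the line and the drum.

μ ≈ 0.246

T₂/T₁ = e^{μβ} → μ = ln(T₂/T₁)/β.
β = 411.6° = 7.184 rad.
μ = ln(9463/1613)/7.184 = ln(5.867)/7.184 = 0.246.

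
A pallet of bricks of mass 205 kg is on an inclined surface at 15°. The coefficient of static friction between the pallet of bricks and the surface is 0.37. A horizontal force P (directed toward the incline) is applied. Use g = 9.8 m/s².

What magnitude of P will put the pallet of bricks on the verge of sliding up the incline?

At impending motion up the slope, friction acts down-slope at its limit: f = μ_s N.
Perpendicular to the incline: N = m g cos θ + P sin θ.
Along the incline: P cos θ = m g sin θ + μ_s N = m g sin θ + μ_s (m g cos θ + P sin θ).
Solving, P (cos θ − μ_s sin θ) = m g (sin θ + μ_s cos θ), so P = 205×9.8×(sin 15° + 0.37 cos 15°)/(cos 15° − 0.37 sin 15°) = 2010×0.6162/0.8702 = 1420 N.

P ≈ 1420 N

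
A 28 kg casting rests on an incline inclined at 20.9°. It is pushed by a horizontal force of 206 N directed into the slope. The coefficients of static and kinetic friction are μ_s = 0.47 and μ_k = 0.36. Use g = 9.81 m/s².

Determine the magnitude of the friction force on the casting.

f ≈ 94.5 N (down the incline)

Normal direction: N = m g cos θ + P sin θ = 330.1 N.
Along the incline, the net driving force (taking up-slope positive) is P cos θ − m g sin θ = 192.4 − 97.99 = 94.46 N, so equilibrium requires friction f = -94.46 N (down-slope).
The limit of static friction is μ_s N = 155.1 N.
|f_req| = 94.46 ≤ 155.1 N → the casting is in equilibrium; friction equals the required value.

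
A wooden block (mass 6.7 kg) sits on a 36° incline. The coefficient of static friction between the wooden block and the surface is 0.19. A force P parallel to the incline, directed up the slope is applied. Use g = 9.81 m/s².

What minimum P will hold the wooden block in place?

P_min ≈ 28.5 N

The wooden block tends to slide down (tan θ > μ_s), so at the point of impending slip friction acts up-slope at its limit: f = μ_s N.
P is parallel to the surface, so N = m g cos θ = 53.2 N.
Along the incline: P + μ_s N = m g sin θ, so P = 38.6 − 0.19×53.2 = 28.5 N.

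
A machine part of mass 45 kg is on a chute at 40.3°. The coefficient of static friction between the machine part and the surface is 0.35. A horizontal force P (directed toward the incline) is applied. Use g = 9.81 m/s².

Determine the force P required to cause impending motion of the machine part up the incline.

P ≈ 752 N

At impending motion up the slope, friction acts down-slope at its limit: f = μ_s N.
Perpendicular to the incline: N = m g cos θ + P sin θ.
Along the incline: P cos θ = m g sin θ + μ_s N = m g sin θ + μ_s (m g cos θ + P sin θ).
Solving, P (cos θ − μ_s sin θ) = m g (sin θ + μ_s cos θ), so P = 45×9.81×(sin 40.3° + 0.35 cos 40.3°)/(cos 40.3° − 0.35 sin 40.3°) = 441×0.9137/0.5363 = 752 N.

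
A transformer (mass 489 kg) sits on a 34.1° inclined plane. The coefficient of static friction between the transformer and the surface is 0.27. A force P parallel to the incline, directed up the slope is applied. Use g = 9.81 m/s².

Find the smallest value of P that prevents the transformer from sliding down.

P_min ≈ 1620 N

The transformer tends to slide down (tan θ > μ_s), so at the point of impending slip friction acts up-slope at its limit: f = μ_s N.
P is parallel to the surface, so N = m g cos θ = 3970 N.
Along the incline: P + μ_s N = m g sin θ, so P = 2690 − 0.27×3970 = 1620 N.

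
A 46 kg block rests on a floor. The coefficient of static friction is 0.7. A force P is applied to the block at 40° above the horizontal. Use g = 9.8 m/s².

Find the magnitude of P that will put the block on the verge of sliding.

P ≈ 260 N

N = m g − P sin α (the pull lifts the block).
At impending slip, P cos α = μ_s N = μ_s (m g − P sin α).
Solving: P (cos α + μ_s sin α) = μ_s m g → P = 0.7×451/(cos 40° + 0.7 sin 40°) = 316/1.216 = 260 N.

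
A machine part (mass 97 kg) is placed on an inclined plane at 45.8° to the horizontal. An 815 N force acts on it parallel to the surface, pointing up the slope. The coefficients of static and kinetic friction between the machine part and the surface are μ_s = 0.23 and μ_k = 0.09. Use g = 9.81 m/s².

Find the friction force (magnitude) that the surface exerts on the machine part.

f ≈ 133 N (down the incline)

Perpendicular to the surface, N = m g cos θ = 97·9.81·cos 45.8° = 663.4 N.
The friction needed for equilibrium is m g sin θ − P = 682.2 − 815 = -132.8 N, measured positive up-slope.
Static friction can supply at most μ_s N = 152.6 N.
Since |-132.8| ≤ 152.6 N, no slip — friction simply equals what equilibrium demands.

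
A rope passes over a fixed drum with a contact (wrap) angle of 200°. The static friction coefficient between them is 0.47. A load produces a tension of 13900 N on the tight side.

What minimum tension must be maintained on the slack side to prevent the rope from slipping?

Capstan equation at impending slip: T_tight/T_slack = e^{μβ}.
β = 200° = 3.491 rad; e^{μβ} = e^{0.47×3.491} = 5.158.
T_slack = T_tight / e^{μβ} = 13900 / 5.158 = 2690 N.

T_min ≈ 2690 N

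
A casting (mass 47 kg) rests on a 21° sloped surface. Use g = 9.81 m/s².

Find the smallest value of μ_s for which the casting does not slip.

At the slip threshold m g sin θ = μ_s m g cos θ, so μ_s,min = tan θ.
μ_s,min = tan 21° = 0.384.

μ_s,min ≈ 0.384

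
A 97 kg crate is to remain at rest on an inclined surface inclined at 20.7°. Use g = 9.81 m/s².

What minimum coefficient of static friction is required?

At the slip threshold m g sin θ = μ_s m g cos θ, so μ_s,min = tan θ.
μ_s,min = tan 20.7° = 0.378.

μ_s,min ≈ 0.378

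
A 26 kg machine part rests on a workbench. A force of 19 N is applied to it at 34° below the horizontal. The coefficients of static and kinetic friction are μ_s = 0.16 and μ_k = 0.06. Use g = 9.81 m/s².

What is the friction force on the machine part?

N = m g + P sin α = 255.1 + 19×sin 34° = 265.7 N.
For equilibrium, f = P cos α = 19×cos 34° = 15.75 N.
The static-friction limit is μ_s N = 42.51 N.
Since 15.75 N does not exceed the limit, the machine part stays at rest and f = 15.8 N.

f ≈ 15.8 N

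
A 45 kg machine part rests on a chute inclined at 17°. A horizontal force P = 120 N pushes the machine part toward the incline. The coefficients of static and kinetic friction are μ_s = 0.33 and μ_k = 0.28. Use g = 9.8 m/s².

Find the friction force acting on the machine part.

f ≈ 14.2 N (up the incline)

Resolve perpendicular to the incline: N = m g cos θ + P sin θ = 45×9.8×cos 17° + 120×sin 17° = 456.8 N.
Parallel to the incline: P cos θ − m g sin θ = 114.8 − 128.9 = -14.18 N; the friction needed to balance this is 14.18 N acting up the slope.
The limit of static friction is μ_s N = 150.7 N.
Since 14.18 N is within the 150.7 N limit, the machine part stays put and friction is exactly 14.2 N.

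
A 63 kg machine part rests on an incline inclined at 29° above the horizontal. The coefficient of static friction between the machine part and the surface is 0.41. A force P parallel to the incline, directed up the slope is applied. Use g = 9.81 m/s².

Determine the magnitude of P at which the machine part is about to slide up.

P ≈ 521 N

At impending motion up the slope, friction acts down-slope at its limit: f = μ_s N.
P is parallel to the surface, so N = m g cos θ = 541 N.
Along the incline: P = m g sin θ + μ_s N = 300 + 0.41×541 = 521 N.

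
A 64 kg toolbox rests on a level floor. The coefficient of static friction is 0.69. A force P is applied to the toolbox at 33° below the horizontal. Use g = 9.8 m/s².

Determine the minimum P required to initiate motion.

N = m g + P sin α (the push presses the toolbox into the level floor).
At impending slip, P cos α = μ_s N = μ_s (m g + P sin α).
Solving: P (cos α − μ_s sin α) = μ_s m g → P = 0.69×627/(cos 33° − 0.69 sin 33°) = 433/0.4629 = 935 N.

P ≈ 935 N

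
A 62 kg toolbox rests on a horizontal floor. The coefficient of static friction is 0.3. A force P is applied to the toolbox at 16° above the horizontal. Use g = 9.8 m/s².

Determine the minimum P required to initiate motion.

P ≈ 175 N

N = m g − P sin α (the pull lifts the toolbox).
At impending slip, P cos α = μ_s N = μ_s (m g − P sin α).
Solving: P (cos α + μ_s sin α) = μ_s m g → P = 0.3×608/(cos 16° + 0.3 sin 16°) = 182/1.044 = 175 N.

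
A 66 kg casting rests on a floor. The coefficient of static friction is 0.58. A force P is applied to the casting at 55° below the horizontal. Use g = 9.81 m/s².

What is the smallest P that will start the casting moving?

N = m g + P sin α (the push presses the casting into the floor).
At impending slip, P cos α = μ_s N = μ_s (m g + P sin α).
Solving: P (cos α − μ_s sin α) = μ_s m g → P = 0.58×647/(cos 55° − 0.58 sin 55°) = 376/0.09847 = 3810 N.

P ≈ 3810 N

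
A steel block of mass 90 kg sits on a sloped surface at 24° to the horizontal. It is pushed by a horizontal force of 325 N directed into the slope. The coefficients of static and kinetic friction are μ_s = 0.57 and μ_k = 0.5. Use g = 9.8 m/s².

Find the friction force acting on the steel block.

f ≈ 61.8 N (up the incline)

The horizontal push has a component P sin θ into the surface, so N = m g cos θ + P sin θ = 805.7 + 132.2 = 937.9 N.
Along the incline, the net driving force (taking up-slope positive) is P cos θ − m g sin θ = 296.9 − 358.7 = -61.84 N, so equilibrium requires friction f = 61.84 N (up-slope).
Maximum static friction: μ_s N = 0.57 × 937.9 = 534.6 N.
Since 61.84 N is within the 534.6 N limit, the steel block stays put and friction is exactly 61.8 N.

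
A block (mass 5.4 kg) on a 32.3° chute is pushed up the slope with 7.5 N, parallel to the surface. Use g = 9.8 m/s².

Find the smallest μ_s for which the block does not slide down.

μ_s,min ≈ 0.465

N = m g cos θ = 44.73 N.
Friction must make up the shortfall along the incline: f = m g sin θ − P = 28.28 − 7.5 = 20.78 N.
At the threshold f = μ_s N, so μ_s,min = 20.78/44.73 = 0.465.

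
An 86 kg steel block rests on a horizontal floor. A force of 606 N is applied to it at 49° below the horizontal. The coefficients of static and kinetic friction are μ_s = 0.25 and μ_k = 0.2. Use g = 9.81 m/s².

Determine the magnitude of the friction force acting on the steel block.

The vertical component of P adds to the normal force: N = m g + P sin α = 843.7 + 457.4 = 1301 N.
For equilibrium, f = P cos α = 606×cos 49° = 397.6 N.
The static-friction limit is μ_s N = 325.3 N.
The required friction exceeds μ_s N, so the steel block moves and f = μ_k N = 260 N.

f ≈ 260 N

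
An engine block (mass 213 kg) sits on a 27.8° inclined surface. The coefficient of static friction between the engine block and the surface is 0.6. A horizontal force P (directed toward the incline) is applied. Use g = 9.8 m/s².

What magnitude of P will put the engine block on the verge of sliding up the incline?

At impending motion up the slope, friction acts down-slope at its limit: f = μ_s N.
Perpendicular to the incline: N = m g cos θ + P sin θ.
Along the incline: P cos θ = m g sin θ + μ_s N = m g sin θ + μ_s (m g cos θ + P sin θ).
Solving, P (cos θ − μ_s sin θ) = m g (sin θ + μ_s cos θ), so P = 213×9.8×(sin 27.8° + 0.6 cos 27.8°)/(cos 27.8° − 0.6 sin 27.8°) = 2090×0.9971/0.6047 = 3440 N.

P ≈ 3440 N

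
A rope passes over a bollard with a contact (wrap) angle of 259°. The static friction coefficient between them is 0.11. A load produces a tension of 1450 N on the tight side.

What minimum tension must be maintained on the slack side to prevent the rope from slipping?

T_min ≈ 882 N

Capstan equation at impending slip: T_tight/T_slack = e^{μβ}.
β = 259° = 4.52 rad; e^{μβ} = e^{0.11×4.52} = 1.644.
T_slack = T_tight / e^{μβ} = 1450 / 1.644 = 882 N.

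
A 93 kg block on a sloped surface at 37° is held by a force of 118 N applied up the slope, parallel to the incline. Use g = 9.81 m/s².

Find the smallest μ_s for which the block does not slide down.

N = m g cos θ = 728.6 N.
Friction must make up the shortfall along the incline: f = m g sin θ − P = 549.1 − 118 = 431.1 N.
At the threshold f = μ_s N, so μ_s,min = 431.1/728.6 = 0.592.

μ_s,min ≈ 0.592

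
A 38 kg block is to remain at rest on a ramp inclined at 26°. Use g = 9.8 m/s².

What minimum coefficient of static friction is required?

μ_s,min ≈ 0.488

At the slip threshold m g sin θ = μ_s m g cos θ, so μ_s,min = tan θ.
μ_s,min = tan 26° = 0.488.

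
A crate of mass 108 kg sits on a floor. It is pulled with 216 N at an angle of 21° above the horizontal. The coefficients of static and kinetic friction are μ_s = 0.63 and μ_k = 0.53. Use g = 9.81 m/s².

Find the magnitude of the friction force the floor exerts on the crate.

N = m g − P sin α = 1059 − 216×sin 21° = 982.1 N.
For equilibrium, f = P cos α = 216×cos 21° = 201.7 N.
The static-friction limit is μ_s N = 618.7 N.
201.7 ≤ 618.7 N → static; friction equals the required 202 N.

f ≈ 202 N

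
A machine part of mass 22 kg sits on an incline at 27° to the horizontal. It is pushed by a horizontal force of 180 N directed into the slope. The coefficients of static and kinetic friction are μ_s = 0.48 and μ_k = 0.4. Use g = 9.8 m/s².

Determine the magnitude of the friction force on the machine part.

f ≈ 62.5 N (down the incline)

Resolve perpendicular to the incline: N = m g cos θ + P sin θ = 22×9.8×cos 27° + 180×sin 27° = 273.8 N.
Along the incline, the net driving force (taking up-slope positive) is P cos θ − m g sin θ = 160.4 − 97.88 = 62.5 N, so equilibrium requires friction f = -62.5 N (down-slope).
Maximum static friction: μ_s N = 0.48 × 273.8 = 131.4 N.
|f_req| = 62.5 ≤ 131.4 N → the machine part is in equilibrium; friction equals the required value.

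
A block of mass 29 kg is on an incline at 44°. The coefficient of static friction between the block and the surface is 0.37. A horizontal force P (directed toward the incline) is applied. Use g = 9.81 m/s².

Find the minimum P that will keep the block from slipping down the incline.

P_min ≈ 125 N

The block tends to slide down (tan θ > μ_s), so at the point of impending slip friction acts up-slope at its limit: f = μ_s N.
Perpendicular to the incline: N = m g cos θ + P sin θ.
Along the incline: P cos θ + μ_s N = m g sin θ, i.e. P cos θ + μ_s (m g cos θ + P sin θ) = m g sin θ.
Solving, P (cos θ + μ_s sin θ) = m g (sin θ − μ_s cos θ), so P = 284×0.4285/0.9764 = 125 N.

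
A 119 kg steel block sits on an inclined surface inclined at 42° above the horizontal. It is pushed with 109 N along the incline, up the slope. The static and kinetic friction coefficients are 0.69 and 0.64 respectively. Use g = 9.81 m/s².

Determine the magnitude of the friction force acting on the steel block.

f ≈ 555 N (up the incline)

The normal reaction is N = m g cos θ = 867.5 N.
The friction needed for equilibrium is m g sin θ − P = 781.1 − 109 = 672.1 N, measured positive up-slope.
Maximum static friction available: μ_s N = 0.69 × 867.5 = 598.6 N.
Since |672.1| > 598.6 N, static friction cannot hold it; the steel block slides down the incline and kinetic friction applies: f = μ_k N = 0.64 × 867.5 = 555 N.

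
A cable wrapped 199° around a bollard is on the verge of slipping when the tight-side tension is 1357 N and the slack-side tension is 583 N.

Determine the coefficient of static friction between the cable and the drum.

T₂/T₁ = e^{μβ} → μ = ln(T₂/T₁)/β.
β = 199° = 3.473 rad.
μ = ln(1357/583)/3.473 = ln(2.328)/3.473 = 0.243.

μ ≈ 0.243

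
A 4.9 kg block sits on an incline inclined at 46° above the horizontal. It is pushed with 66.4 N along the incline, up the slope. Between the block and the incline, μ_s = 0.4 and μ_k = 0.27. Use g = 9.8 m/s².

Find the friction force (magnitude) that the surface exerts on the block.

f ≈ 9.01 N (down the incline)

Normal force: N = m g cos θ = 4.9 × 9.8 × cos 46° = 33.36 N.
For equilibrium along the incline the friction force must supply f = m g sin θ − P = 34.54 − 66.4 = -31.86 N (positive meaning up-slope).
Maximum static friction available: μ_s N = 0.4 × 33.36 = 13.34 N.
Since |-31.86| > 13.34 N, static friction cannot hold it; the block slides up the incline and kinetic friction applies: f = μ_k N = 0.27 × 33.36 = 9.01 N.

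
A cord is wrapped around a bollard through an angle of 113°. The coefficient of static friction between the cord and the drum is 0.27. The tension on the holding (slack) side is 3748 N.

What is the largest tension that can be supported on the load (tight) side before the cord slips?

T_max ≈ 6380 N

At impending slip the capstan equation gives T₂/T₁ = e^{μβ} with β in radians.
β = 113° × π/180 = 1.972 rad.
e^{μβ} = e^{0.27×1.972} = 1.703.
T₂ = T₁ · e^{μβ} = 3748 × 1.703 = 6380 N.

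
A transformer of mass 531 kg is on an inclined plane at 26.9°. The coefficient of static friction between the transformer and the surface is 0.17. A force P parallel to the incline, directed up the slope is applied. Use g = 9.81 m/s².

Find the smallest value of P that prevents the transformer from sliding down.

The transformer tends to slide down (tan θ > μ_s), so at the point of impending slip friction acts up-slope at its limit: f = μ_s N.
P is parallel to the surface, so N = m g cos θ = 4650 N.
Along the incline: P + μ_s N = m g sin θ, so P = 2360 − 0.17×4650 = 1570 N.

P_min ≈ 1570 N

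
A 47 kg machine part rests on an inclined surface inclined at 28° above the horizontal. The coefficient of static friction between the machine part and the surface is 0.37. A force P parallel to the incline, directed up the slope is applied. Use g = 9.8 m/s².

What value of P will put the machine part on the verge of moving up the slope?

P ≈ 367 N

At impending motion up the slope, friction acts down-slope at its limit: f = μ_s N.
P is parallel to the surface, so N = m g cos θ = 407 N.
Along the incline: P = m g sin θ + μ_s N = 216 + 0.37×407 = 367 N.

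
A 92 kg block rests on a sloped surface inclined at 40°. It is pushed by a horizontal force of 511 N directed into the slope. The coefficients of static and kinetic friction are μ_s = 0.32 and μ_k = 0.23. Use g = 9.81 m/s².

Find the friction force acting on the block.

f ≈ 189 N (up the incline)

Resolve perpendicular to the incline: N = m g cos θ + P sin θ = 92×9.81×cos 40° + 511×sin 40° = 1020 N.
Parallel to the incline: P cos θ − m g sin θ = 391.4 − 580.1 = -188.7 N; the friction needed to balance this is 188.7 N acting up the slope.
Maximum static friction: μ_s N = 0.32 × 1020 = 326.3 N.
Since 188.7 N is within the 326.3 N limit, the block stays put and friction is exactly 189 N.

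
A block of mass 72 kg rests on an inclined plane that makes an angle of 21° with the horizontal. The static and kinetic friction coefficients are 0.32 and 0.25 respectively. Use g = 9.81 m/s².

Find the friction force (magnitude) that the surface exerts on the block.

f ≈ 165 N (up the incline)

The normal reaction is N = m g cos θ = 659.4 N.
For equilibrium along the incline, friction must balance the weight component: f = m g sin θ = 253.1 N up the slope.
The static-friction ceiling is μ_s N = 0.32 × 659.4 = 211 N.
|253.1| exceeds 211 N, so the block slips down-slope; friction is kinetic, f = μ_k N = 0.25×659.4 = 165 N.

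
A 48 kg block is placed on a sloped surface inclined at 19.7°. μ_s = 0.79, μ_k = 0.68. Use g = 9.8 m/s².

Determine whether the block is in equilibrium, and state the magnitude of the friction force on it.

f ≈ 159 N

N = m g cos θ = 443 N.
Down-slope weight component: m g sin θ = 159 N.
μ_s N = 350 N.
159 ≤ 350 N, so it stays put; friction = 159 N.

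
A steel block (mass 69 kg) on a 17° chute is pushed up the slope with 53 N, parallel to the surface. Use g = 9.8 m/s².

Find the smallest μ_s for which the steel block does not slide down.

N = m g cos θ = 646.7 N.
Friction must make up the shortfall along the incline: f = m g sin θ − P = 197.7 − 53 = 144.7 N.
At the threshold f = μ_s N, so μ_s,min = 144.7/646.7 = 0.224.

μ_s,min ≈ 0.224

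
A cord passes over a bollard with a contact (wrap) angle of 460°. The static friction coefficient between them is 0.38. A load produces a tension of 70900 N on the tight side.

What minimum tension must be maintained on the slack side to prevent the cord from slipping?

T_min ≈ 3350 N

Capstan equation at impending slip: T_tight/T_slack = e^{μβ}.
β = 460° = 8.029 rad; e^{μβ} = e^{0.38×8.029} = 21.13.
T_slack = T_tight / e^{μβ} = 70900 / 21.13 = 3350 N.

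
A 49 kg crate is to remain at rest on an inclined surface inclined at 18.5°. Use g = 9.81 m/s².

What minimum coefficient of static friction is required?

μ_s,min ≈ 0.335

At the slip threshold m g sin θ = μ_s m g cos θ, so μ_s,min = tan θ.
μ_s,min = tan 18.5° = 0.335.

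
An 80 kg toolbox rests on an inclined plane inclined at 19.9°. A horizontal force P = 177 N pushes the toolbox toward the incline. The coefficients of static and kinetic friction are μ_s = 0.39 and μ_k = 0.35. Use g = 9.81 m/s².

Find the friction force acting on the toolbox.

f ≈ 101 N (up the incline)

Normal direction: N = m g cos θ + P sin θ = 798.2 N.
Parallel to the incline: P cos θ − m g sin θ = 166.4 − 267.1 = -100.7 N; the friction needed to balance this is 100.7 N acting up the slope.
Maximum static friction: μ_s N = 0.39 × 798.2 = 311.3 N.
|f_req| = 100.7 ≤ 311.3 N → the toolbox is in equilibrium; friction equals the required value.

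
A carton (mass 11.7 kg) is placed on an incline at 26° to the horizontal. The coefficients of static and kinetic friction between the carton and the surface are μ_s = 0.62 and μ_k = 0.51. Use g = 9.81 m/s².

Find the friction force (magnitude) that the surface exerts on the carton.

Perpendicular to the surface, N = m g cos θ = 11.7·9.81·cos 26° = 103.2 N.
For equilibrium along the incline, friction must balance the weight component: f = m g sin θ = 50.31 N up the slope.
The static-friction ceiling is μ_s N = 0.62 × 103.2 = 63.96 N.
Since |50.31| ≤ 63.96 N, no slip — friction simply equals what equilibrium demands.

f ≈ 50.3 N (up the incline)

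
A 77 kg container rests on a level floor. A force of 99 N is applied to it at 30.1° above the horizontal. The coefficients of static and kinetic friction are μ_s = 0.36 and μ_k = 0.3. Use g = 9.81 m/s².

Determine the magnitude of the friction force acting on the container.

The vertical component of P reduces the normal force: N = m g − P sin α = 755.4 − 49.65 = 705.7 N.
The horizontal driving force is P cos α = 85.65 N, so equilibrium needs friction f = 85.65 N.
The static-friction limit is μ_s N = 254.1 N.
85.65 ≤ 254.1 N → static; friction equals the required 85.6 N.

f ≈ 85.6 N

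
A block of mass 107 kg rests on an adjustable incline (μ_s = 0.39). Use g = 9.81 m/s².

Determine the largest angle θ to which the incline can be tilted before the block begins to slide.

θ_max ≈ 21.3°

At the slip threshold, m g sin θ = μ_s · m g cos θ, so tan θ = μ_s.
θ_max = arctan(0.39) = 21.3°.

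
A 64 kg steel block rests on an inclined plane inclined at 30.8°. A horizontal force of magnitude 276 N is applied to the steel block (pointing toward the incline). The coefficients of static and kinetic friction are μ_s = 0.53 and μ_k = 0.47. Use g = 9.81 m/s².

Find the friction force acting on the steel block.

f ≈ 84.4 N (up the incline)

The horizontal push has a component P sin θ into the surface, so N = m g cos θ + P sin θ = 539.3 + 141.3 = 680.6 N.
Along the incline, the net driving force (taking up-slope positive) is P cos θ − m g sin θ = 237.1 − 321.5 = -84.41 N, so equilibrium requires friction f = 84.41 N (up-slope).
The limit of static friction is μ_s N = 360.7 N.
|f_req| = 84.41 ≤ 360.7 N → the steel block is in equilibrium; friction equals the required value.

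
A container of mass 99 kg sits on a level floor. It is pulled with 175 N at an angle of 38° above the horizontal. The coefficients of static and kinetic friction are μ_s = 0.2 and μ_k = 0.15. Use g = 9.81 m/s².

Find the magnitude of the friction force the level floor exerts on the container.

Vertical equilibrium gives N = m g − P sin α = 863.4 N.
Horizontally, friction must balance P cos α = 137.9 N.
The static-friction limit is μ_s N = 172.7 N.
Since 137.9 N does not exceed the limit, the container stays at rest and f = 138 N.

f ≈ 138 N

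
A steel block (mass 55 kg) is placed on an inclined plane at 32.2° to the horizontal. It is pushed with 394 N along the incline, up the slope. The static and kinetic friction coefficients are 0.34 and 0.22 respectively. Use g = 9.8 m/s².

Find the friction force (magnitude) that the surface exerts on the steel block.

f ≈ 107 N (down the incline)

Normal force: N = m g cos θ = 55 × 9.8 × cos 32.2° = 456.1 N.
Parallel to the incline, ΣF = 0 gives f = m g sin θ − P = 287.2 − 394 = -106.8 N (up-slope positive).
The static-friction ceiling is μ_s N = 0.34 × 456.1 = 155.1 N.
Since |-106.8| ≤ 155.1 N, the steel block remains in static equilibrium and friction takes exactly the required value.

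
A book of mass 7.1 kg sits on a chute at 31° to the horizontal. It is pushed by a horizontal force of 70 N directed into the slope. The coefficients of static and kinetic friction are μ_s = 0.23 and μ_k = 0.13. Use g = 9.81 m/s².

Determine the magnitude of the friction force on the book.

The horizontal push has a component P sin θ into the surface, so N = m g cos θ + P sin θ = 59.7 + 36.05 = 95.76 N.
Along the incline, the net driving force (taking up-slope positive) is P cos θ − m g sin θ = 60 − 35.87 = 24.13 N, so equilibrium requires friction f = -24.13 N (down-slope).
The limit of static friction is μ_s N = 22.02 N.
The required 24.13 N exceeds the static limit, so the book slides up-slope and f = μ_k N = 0.13×95.76 = 12.4 N.

f ≈ 12.4 N (down the incline)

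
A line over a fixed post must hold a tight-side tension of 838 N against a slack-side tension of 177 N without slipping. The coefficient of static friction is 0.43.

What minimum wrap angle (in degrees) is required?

T₂/T₁ = e^{μβ} → β = ln(T₂/T₁)/μ.
β = ln(838/177)/0.43 = 1.555/0.43 = 3.616 rad.
In degrees: β = 3.616 × 180/π = 207°.

β_min ≈ 207°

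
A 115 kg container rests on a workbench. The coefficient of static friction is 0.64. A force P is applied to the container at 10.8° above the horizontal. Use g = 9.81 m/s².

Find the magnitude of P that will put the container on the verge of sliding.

P ≈ 655 N

N = m g − P sin α (the pull lifts the container).
At impending slip, P cos α = μ_s N = μ_s (m g − P sin α).
Solving: P (cos α + μ_s sin α) = μ_s m g → P = 0.64×1130/(cos 10.8° + 0.64 sin 10.8°) = 722/1.102 = 655 N.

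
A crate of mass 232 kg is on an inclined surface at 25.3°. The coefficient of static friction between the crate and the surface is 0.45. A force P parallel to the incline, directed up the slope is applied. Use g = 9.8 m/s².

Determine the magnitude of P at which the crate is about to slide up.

P ≈ 1900 N

At impending motion up the slope, friction acts down-slope at its limit: f = μ_s N.
P is parallel to the surface, so N = m g cos θ = 2060 N.
Along the incline: P = m g sin θ + μ_s N = 972 + 0.45×2060 = 1900 N.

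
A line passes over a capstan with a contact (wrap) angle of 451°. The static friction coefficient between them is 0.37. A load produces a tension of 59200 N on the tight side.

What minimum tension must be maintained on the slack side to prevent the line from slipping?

Capstan equation at impending slip: T_tight/T_slack = e^{μβ}.
β = 451° = 7.871 rad; e^{μβ} = e^{0.37×7.871} = 18.4.
T_slack = T_tight / e^{μβ} = 59200 / 18.4 = 3220 N.

T_min ≈ 3220 N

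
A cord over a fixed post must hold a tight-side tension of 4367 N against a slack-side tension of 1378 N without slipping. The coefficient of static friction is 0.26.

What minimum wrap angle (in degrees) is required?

β_min ≈ 254°

T₂/T₁ = e^{μβ} → β = ln(T₂/T₁)/μ.
β = ln(4367/1378)/0.26 = 1.153/0.26 = 4.436 rad.
In degrees: β = 4.436 × 180/π = 254°.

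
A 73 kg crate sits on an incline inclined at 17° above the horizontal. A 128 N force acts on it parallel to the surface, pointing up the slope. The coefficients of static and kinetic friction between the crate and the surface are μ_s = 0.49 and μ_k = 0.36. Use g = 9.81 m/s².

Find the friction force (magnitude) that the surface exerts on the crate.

f ≈ 81.4 N (up the incline)

Perpendicular to the surface, N = m g cos θ = 73·9.81·cos 17° = 684.8 N.
The friction needed for equilibrium is m g sin θ − P = 209.4 − 128 = 81.38 N, measured positive up-slope.
Static friction can supply at most μ_s N = 335.6 N.
Since |81.38| ≤ 335.6 N, no slip — friction simply equals what equilibrium demands.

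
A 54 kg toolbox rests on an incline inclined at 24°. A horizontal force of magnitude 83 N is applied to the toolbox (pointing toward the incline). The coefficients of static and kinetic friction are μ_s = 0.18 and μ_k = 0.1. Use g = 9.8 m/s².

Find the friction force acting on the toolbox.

f ≈ 51.7 N (up the incline)

The horizontal push has a component P sin θ into the surface, so N = m g cos θ + P sin θ = 483.4 + 33.76 = 517.2 N.
Parallel to the incline: P cos θ − m g sin θ = 75.82 − 215.2 = -139.4 N; the friction needed to balance this is 139.4 N acting up the slope.
The limit of static friction is μ_s N = 93.1 N.
The required 139.4 N exceeds the static limit, so the toolbox slides down-slope and f = μ_k N = 0.1×517.2 = 51.7 N.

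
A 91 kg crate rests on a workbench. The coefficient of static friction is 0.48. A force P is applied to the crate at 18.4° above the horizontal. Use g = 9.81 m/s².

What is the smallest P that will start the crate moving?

N = m g − P sin α (the pull lifts the crate).
At impending slip, P cos α = μ_s N = μ_s (m g − P sin α).
Solving: P (cos α + μ_s sin α) = μ_s m g → P = 0.48×893/(cos 18.4° + 0.48 sin 18.4°) = 429/1.1 = 389 N.

P ≈ 389 N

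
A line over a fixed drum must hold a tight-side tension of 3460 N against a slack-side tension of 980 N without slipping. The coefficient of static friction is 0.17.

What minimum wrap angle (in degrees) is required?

β_min ≈ 425°

T₂/T₁ = e^{μβ} → β = ln(T₂/T₁)/μ.
β = ln(3460/980)/0.17 = 1.261/0.17 = 7.42 rad.
In degrees: β = 7.42 × 180/π = 425°.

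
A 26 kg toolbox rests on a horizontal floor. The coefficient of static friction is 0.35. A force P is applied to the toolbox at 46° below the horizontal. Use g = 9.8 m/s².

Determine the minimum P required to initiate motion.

N = m g + P sin α (the push presses the toolbox into the horizontal floor).
At impending slip, P cos α = μ_s N = μ_s (m g + P sin α).
Solving: P (cos α − μ_s sin α) = μ_s m g → P = 0.35×255/(cos 46° − 0.35 sin 46°) = 89.2/0.4429 = 201 N.

P ≈ 201 N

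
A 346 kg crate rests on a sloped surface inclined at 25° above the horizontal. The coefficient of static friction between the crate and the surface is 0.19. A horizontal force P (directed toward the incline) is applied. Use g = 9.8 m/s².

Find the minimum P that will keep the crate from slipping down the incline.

The crate tends to slide down (tan θ > μ_s), so at the point of impending slip friction acts up-slope at its limit: f = μ_s N.
Perpendicular to the incline: N = m g cos θ + P sin θ.
Along the incline: P cos θ + μ_s N = m g sin θ, i.e. P cos θ + μ_s (m g cos θ + P sin θ) = m g sin θ.
Solving, P (cos θ + μ_s sin θ) = m g (sin θ − μ_s cos θ), so P = 3390×0.2504/0.9866 = 861 N.

P_min ≈ 861 N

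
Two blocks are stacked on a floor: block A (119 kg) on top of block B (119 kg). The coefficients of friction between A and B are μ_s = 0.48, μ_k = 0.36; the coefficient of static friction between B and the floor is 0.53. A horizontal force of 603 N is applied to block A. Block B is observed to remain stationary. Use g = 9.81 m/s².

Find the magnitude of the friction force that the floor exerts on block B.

f ≈ 420 N

Normal force at the A–B interface: N₁ = m_A g = 1167 N.
So the A–B interface can sustain at most μ_s N₁ = 560.3 N of static friction.
P = 603 N exceeds that limit, so A slips over B and the interface friction becomes kinetic: f₁ = μ_k N₁ = 0.36×1167 = 420 N.
B experiences an equal 420 N forward from A (third law). B is in equilibrium, so the floor supplies f₂ = 420 N of static friction (limit μ_s(m_A+m_B)g = 1237 N, not exceeded).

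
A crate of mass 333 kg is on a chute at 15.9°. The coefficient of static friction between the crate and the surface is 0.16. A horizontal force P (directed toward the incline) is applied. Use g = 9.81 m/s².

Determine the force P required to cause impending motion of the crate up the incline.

P ≈ 1520 N

At impending motion up the slope, friction acts down-slope at its limit: f = μ_s N.
Perpendicular to the incline: N = m g cos θ + P sin θ.
Along the incline: P cos θ = m g sin θ + μ_s N = m g sin θ + μ_s (m g cos θ + P sin θ).
Solving, P (cos θ − μ_s sin θ) = m g (sin θ + μ_s cos θ), so P = 333×9.81×(sin 15.9° + 0.16 cos 15.9°)/(cos 15.9° − 0.16 sin 15.9°) = 3270×0.4278/0.9179 = 1520 N.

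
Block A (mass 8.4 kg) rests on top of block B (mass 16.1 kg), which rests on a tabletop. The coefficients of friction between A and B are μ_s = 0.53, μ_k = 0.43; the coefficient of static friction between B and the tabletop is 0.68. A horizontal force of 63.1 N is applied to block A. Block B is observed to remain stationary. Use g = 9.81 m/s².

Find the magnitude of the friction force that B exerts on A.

Between the blocks, N₁ = m_A g = 82.4 N.
Maximum static friction on A from B: μ_s N₁ = 0.53×82.4 = 43.67 N.
P = 63.1 N exceeds that limit, so A slips over B and the interface friction becomes kinetic: f₁ = μ_k N₁ = 0.43×82.4 = 35.4 N.
B experiences an equal 35.4 N forward from A (third law). B is in equilibrium, so the floor supplies f₂ = 35.4 N of static friction (limit μ_s(m_A+m_B)g = 163.4 N, not exceeded).

f ≈ 35.4 N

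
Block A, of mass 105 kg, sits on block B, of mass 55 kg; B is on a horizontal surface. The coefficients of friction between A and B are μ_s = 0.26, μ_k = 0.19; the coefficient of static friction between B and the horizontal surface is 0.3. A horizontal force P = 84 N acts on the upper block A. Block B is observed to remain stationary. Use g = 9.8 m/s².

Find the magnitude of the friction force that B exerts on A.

f ≈ 84 N

Normal force at the A–B interface: N₁ = m_A g = 1029 N.
So the A–B interface can sustain at most μ_s N₁ = 267.5 N of static friction.
Since P = 84 N ≤ 267.5 N, A does not slip on B; friction on A equals P = 84 N.
By Newton's third law B feels 84 N forward from A. With B stationary, the floor's static friction on B balances it: f₂ = 84 N (well within μ_s(m_A+m_B)g = 470.4 N).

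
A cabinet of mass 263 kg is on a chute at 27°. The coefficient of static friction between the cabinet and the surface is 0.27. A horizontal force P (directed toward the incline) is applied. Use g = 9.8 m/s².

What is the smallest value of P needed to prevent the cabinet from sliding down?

The cabinet tends to slide down (tan θ > μ_s), so at the point of impending slip friction acts up-slope at its limit: f = μ_s N.
Perpendicular to the incline: N = m g cos θ + P sin θ.
Along the incline: P cos θ + μ_s N = m g sin θ, i.e. P cos θ + μ_s (m g cos θ + P sin θ) = m g sin θ.
Solving, P (cos θ + μ_s sin θ) = m g (sin θ − μ_s cos θ), so P = 2580×0.2134/1.014 = 543 N.

P_min ≈ 543 N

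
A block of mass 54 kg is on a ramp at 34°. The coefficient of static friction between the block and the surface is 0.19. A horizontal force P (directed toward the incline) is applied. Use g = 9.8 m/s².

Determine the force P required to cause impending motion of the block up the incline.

At impending motion up the slope, friction acts down-slope at its limit: f = μ_s N.
Perpendicular to the incline: N = m g cos θ + P sin θ.
Along the incline: P cos θ = m g sin θ + μ_s N = m g sin θ + μ_s (m g cos θ + P sin θ).
Solving, P (cos θ − μ_s sin θ) = m g (sin θ + μ_s cos θ), so P = 54×9.8×(sin 34° + 0.19 cos 34°)/(cos 34° − 0.19 sin 34°) = 529×0.7167/0.7228 = 525 N.

P ≈ 525 N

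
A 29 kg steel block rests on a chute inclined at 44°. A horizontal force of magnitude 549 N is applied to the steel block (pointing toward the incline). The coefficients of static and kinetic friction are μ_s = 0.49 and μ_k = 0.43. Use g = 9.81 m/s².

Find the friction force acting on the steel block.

f ≈ 197 N (down the incline)

Resolve perpendicular to the incline: N = m g cos θ + P sin θ = 29×9.81×cos 44° + 549×sin 44° = 586 N.
Parallel to the incline: P cos θ − m g sin θ = 394.9 − 197.6 = 197.3 N; the friction needed to balance this is 197.3 N acting down the slope.
The limit of static friction is μ_s N = 287.1 N.
|f_req| = 197.3 ≤ 287.1 N → the steel block is in equilibrium; friction equals the required value.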